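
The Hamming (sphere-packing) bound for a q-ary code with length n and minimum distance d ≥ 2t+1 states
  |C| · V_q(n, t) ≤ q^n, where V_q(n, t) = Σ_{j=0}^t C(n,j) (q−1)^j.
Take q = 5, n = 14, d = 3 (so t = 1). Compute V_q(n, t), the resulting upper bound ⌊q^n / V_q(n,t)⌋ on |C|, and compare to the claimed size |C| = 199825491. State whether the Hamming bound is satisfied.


V_q(n, t) = 57, q^n = 6103515625, Hamming bound = 107079221, |C| = 199825491 > bound (violated).

Step 1: Compute V_q(n, t) = Σ_{j=0}^1 C(n, j) (q−1)^j.
  j = 0: C(14,0)·(4)^0 = 1·1 = 1.
  j = 1: C(14,1)·(4)^1 = 14·4 = 56.
  V_q(n, t) = 1 + 56 = 57.
Step 2: q^n = 5^14 = 6103515625.
Step 3: Hamming bound ⌊q^n / V_q(n,t)⌋ = ⌊6103515625/57⌋ = 107079221.
Step 4: Compare |C| = 199825491 to 107079221: violated.
The claimed |C| lies above the Hamming bound, so no 5-ary code of length 14 with d ≥ 3 can have 199825491 codewords.


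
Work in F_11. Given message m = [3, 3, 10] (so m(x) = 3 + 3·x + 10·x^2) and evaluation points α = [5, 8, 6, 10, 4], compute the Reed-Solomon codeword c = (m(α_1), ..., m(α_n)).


c = [4, 7, 7, 10, 10]

Message polynomial: m(x) = 3 + 3·x + 10·x^2 (mod 11).
For each evaluation point α_i, compute m(α_i) mod 11:
  α_1 = 5: Horner steps 10 → 9 → 4, so m(5) = 4.
  α_2 = 8: Horner steps 10 → 6 → 7, so m(8) = 7.
  α_3 = 6: Horner steps 10 → 8 → 7, so m(6) = 7.
  α_4 = 10: Horner steps 10 → 4 → 10, so m(10) = 10.
  α_5 = 4: Horner steps 10 → 10 → 10, so m(4) = 10.
Codeword c = [4, 7, 7, 10, 10] ∈ F_11^5.


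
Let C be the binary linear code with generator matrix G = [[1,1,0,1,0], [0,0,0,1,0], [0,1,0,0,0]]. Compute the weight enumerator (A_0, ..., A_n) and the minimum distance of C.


Weight distribution: A_0 = 1, A_1 = 3, A_2 = 3, A_3 = 1. Minimum distance d = 1.

Enumerate all 2^3 = 8 messages m ∈ F_2^3.
For each, compute codeword c = mG in F_2^5, then tally its weight.
  m = 000 → c = 00000, weight = 0.
  m = 100 → c = 11010, weight = 3.
  m = 010 → c = 00010, weight = 1.
  m = 110 → c = 11000, weight = 2.
  m = 001 → c = 01000, weight = 1.
  m = 101 → c = 10010, weight = 2.
  m = 011 → c = 01010, weight = 2.
  m = 111 → c = 10000, weight = 1.
Tally weights:
  weight 0: 1 codewords.
  weight 1: 3 codewords.
  weight 2: 3 codewords.
  weight 3: 1 codewords.
Minimum distance d = smallest w > 0 with A_w > 0 = 1.
Sanity: Σ A_w = 8 = 2^3 = 8 ✓.


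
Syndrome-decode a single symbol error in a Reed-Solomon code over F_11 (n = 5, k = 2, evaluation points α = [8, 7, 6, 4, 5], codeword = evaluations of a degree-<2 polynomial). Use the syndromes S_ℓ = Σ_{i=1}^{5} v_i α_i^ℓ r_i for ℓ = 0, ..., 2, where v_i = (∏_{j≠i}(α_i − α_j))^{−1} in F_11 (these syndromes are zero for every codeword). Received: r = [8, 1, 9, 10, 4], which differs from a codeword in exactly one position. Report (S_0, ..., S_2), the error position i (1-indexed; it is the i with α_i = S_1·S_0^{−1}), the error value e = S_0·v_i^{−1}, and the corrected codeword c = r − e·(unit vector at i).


S = (4, 6, 9), error at position 2, error magnitude e = 9, c = [8, 3, 9, 10, 4].

Step 1: column multipliers v_i = (∏_{j≠i}(α_i − α_j))^{−1} mod 11.
  i = 1 (α = 8): (8−7)(8−6)(8−4)(8−5) = 1·2·4·3 = 24 ≡ 2, so v_1 = 2^{−1} = 6 (mod 11).
  i = 2 (α = 7): (7−8)(7−6)(7−4)(7−5) = (−1)·1·3·2 = −6 ≡ 5, so v_2 = 5^{−1} = 9 (mod 11).
  i = 3 (α = 6): (6−8)(6−7)(6−4)(6−5) = (−2)·(−1)·2·1 = 4 ≡ 4, so v_3 = 4^{−1} = 3 (mod 11).
  i = 4 (α = 4): (4−8)(4−7)(4−6)(4−5) = (−4)·(−3)·(−2)·(−1) = 24 ≡ 2, so v_4 = 2^{−1} = 6 (mod 11).
  i = 5 (α = 5): (5−8)(5−7)(5−6)(5−4) = (−3)·(−2)·(−1)·1 = −6 ≡ 5, so v_5 = 5^{−1} = 9 (mod 11).
  v = [6, 9, 3, 6, 9].
Step 2: syndromes of r = [8, 1, 9, 10, 4] (all sums mod 11).
  S_0 = Σ v_i r_i = 6·8 + 9·1 + 3·9 + 6·10 + 9·4 = 180 ≡ 4.
  S_1 = Σ v_i α_i r_i = 6·8·8 + 9·7·1 + 3·6·9 + 6·4·10 + 9·5·4 = 1029 ≡ 6.
  α_i^2 mod 11 = [9, 5, 3, 5, 3].
  S_2 = Σ v_i α_i^2 r_i = 6·9·8 + 9·5·1 + 3·3·9 + 6·5·10 + 9·3·4 = 966 ≡ 9.
  S = (4, 6, 9) ≠ 0, so r is not a codeword (an error is present).
Step 3: locate the error. For a single error e at position i, S_ℓ = v_i·e·α_i^ℓ, so α_err = S_1/S_0.
  S_0^{−1} = 4^{−1} = 3 (mod 11), so α_err = 6·3 = 18 ≡ 7 = α_2. Error position i = 2.
  Consistency check: S_2/S_1 = 9·2 = 18 ≡ 7 = α_err ✓ (single-error assumption holds).
Step 4: error magnitude e = S_0/v_2 = S_0·∏_{j≠2}(α_2 − α_j) = 4·5 = 20 ≡ 9 (mod 11).
Step 5: correct position 2: c_2 = r_2 − e = 1 − 9 ≡ 3 (mod 11). Hence c = [8, 3, 9, 10, 4].
  Check: interpolating c through the α_i gives m(x) = 1 + 5·x (degree < 2) with m(α_i) = c_i for every i, so c is indeed a codeword.


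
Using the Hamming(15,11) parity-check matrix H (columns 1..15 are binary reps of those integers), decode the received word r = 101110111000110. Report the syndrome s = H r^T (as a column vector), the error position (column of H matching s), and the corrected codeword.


s = (0, 1, 1, 0)^T, error position = 6, corrected codeword c = 101111111000110

Compute s = H r^T mod 2 one row at a time:
  s_1 = 1 + 1 + 0 + 0 + 0 + 1 + 1 + 0 = 4 ≡ 0 (mod 2).
  s_2 = 1 + 1 + 0 + 1 + 0 + 1 + 1 + 0 = 5 ≡ 1 (mod 2).
  s_3 = 0 + 1 + 0 + 1 + 0 + 0 + 1 + 0 = 3 ≡ 1 (mod 2).
  s_4 = 1 + 1 + 1 + 1 + 1 + 0 + 1 + 0 = 6 ≡ 0 (mod 2).
s = (0, 1, 1, 0)^T — this equals column 6 of H (binary 0110), so error is at position 6.
Correct: flip bit 6 of r = 101110111000110 to get c = 101111111000110.


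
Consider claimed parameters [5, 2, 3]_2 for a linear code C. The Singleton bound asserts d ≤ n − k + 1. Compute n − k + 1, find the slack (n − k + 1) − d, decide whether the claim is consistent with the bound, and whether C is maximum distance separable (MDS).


Singleton RHS = n − k + 1 = 4, slack = 1, bound satisfied, not MDS.

Singleton bound: d ≤ n − k + 1.
Here n = 5, k = 2, so n − k + 1 = 4.
Given d = 3, check d ≤ 4: YES.
Slack = (n − k + 1) − d = 1.
The code is NOT MDS (slack = 1 > 0).
Description: the claimed parameters are [5, 2, 3]_2; such a code would be non-MDS.


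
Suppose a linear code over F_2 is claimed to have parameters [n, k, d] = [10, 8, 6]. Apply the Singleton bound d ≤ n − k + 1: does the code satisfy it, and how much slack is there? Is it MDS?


Singleton RHS = n − k + 1 = 3, slack = -3, bound violated (no such code; not MDS).

Singleton bound: d ≤ n − k + 1.
Here n = 10, k = 8, so n − k + 1 = 3.
Given d = 6, check d ≤ 3: NO.
Slack = (n − k + 1) − d = -3.
The slack is negative: d = 6 exceeds n − k + 1 = 3 by 3, so the Singleton bound is violated and no linear [10, 8, 6]_2 code can exist. In particular it is not MDS (MDS requires d = n − k + 1 exactly).
Description: the claimed parameters are [10, 8, 6]_2; such a code would be impossible (violates the Singleton bound).


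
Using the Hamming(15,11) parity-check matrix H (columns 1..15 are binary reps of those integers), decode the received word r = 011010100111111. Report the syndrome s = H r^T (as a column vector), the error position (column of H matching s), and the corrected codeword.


s = (0, 0, 1, 0)^T, error position = 2, corrected codeword c = 001010100111111

Compute s = H r^T mod 2 one row at a time:
  s_1 = 0 + 0 + 1 + 1 + 1 + 1 + 1 + 1 = 6 ≡ 0 (mod 2).
  s_2 = 0 + 1 + 0 + 1 + 1 + 1 + 1 + 1 = 6 ≡ 0 (mod 2).
  s_3 = 1 + 1 + 0 + 1 + 1 + 1 + 1 + 1 = 7 ≡ 1 (mod 2).
  s_4 = 0 + 1 + 1 + 1 + 0 + 1 + 1 + 1 = 6 ≡ 0 (mod 2).
s = (0, 0, 1, 0)^T — this equals column 2 of H (binary 0010), so error is at position 2.
Correct: flip bit 2 of r = 011010100111111 to get c = 001010100111111.


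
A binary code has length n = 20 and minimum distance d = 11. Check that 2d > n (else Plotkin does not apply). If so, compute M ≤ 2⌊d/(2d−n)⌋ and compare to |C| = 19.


Plotkin bound M ≤ 10; given |C| = 19 > bound (violated).

Check applicability: 2d = 22, n = 20.
2d − n = 2 > 0, so Plotkin applies.
Compute d/(2d−n) = 11/2 ≈ 5.5000.
⌊d/(2d−n)⌋ = 5.
Plotkin bound: M ≤ 2·5 = 10.
Given |C| = 19, check: VIOLATED.
This |C| is above the Plotkin bound, so no binary code with n = 20, d = 11 and 19 codewords exists.


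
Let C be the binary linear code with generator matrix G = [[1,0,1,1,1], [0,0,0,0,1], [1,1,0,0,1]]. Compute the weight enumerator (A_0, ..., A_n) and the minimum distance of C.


Weight distribution: A_0 = 1, A_1 = 1, A_2 = 1, A_3 = 3, A_4 = 2. Minimum distance d = 1.

Enumerate all 2^3 = 8 messages m ∈ F_2^3.
For each, compute codeword c = mG in F_2^5, then tally its weight.
  m = 000 → c = 00000, weight = 0.
  m = 100 → c = 10111, weight = 4.
  m = 010 → c = 00001, weight = 1.
  m = 110 → c = 10110, weight = 3.
  m = 001 → c = 11001, weight = 3.
  m = 101 → c = 01110, weight = 3.
  m = 011 → c = 11000, weight = 2.
  m = 111 → c = 01111, weight = 4.
Tally weights:
  weight 0: 1 codewords.
  weight 1: 1 codewords.
  weight 2: 1 codewords.
  weight 3: 3 codewords.
  weight 4: 2 codewords.
Minimum distance d = smallest w > 0 with A_w > 0 = 1.
Sanity: Σ A_w = 8 = 2^3 = 8 ✓.


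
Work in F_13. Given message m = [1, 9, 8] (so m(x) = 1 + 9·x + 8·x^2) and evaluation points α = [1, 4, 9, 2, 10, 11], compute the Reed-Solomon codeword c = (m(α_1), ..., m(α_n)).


c = [5, 9, 2, 12, 7, 2]

Message polynomial: m(x) = 1 + 9·x + 8·x^2 (mod 13).
For each evaluation point α_i, compute m(α_i) mod 13:
  α_1 = 1: Horner steps 8 → 4 → 5, so m(1) = 5.
  α_2 = 4: Horner steps 8 → 2 → 9, so m(4) = 9.
  α_3 = 9: Horner steps 8 → 3 → 2, so m(9) = 2.
  α_4 = 2: Horner steps 8 → 12 → 12, so m(2) = 12.
  α_5 = 10: Horner steps 8 → 11 → 7, so m(10) = 7.
  α_6 = 11: Horner steps 8 → 6 → 2, so m(11) = 2.
Codeword c = [5, 9, 2, 12, 7, 2] ∈ F_13^6.


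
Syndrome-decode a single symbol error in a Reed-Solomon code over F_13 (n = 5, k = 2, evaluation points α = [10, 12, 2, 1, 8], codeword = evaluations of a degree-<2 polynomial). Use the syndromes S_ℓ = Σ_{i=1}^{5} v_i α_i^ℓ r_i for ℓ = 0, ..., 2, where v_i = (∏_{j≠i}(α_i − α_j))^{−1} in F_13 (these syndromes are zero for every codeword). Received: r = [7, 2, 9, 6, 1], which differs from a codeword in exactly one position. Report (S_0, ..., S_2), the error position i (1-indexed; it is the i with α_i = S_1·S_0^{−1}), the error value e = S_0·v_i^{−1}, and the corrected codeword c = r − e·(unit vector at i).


S = (6, 7, 6), error at position 2, error magnitude e = 2, c = [7, 0, 9, 6, 1].

Step 1: column multipliers v_i = (∏_{j≠i}(α_i − α_j))^{−1} mod 13.
  i = 1 (α = 10): (10−12)(10−2)(10−1)(10−8) = (−2)·8·9·2 = −288 ≡ 11, so v_1 = 11^{−1} = 6 (mod 13).
  i = 2 (α = 12): (12−10)(12−2)(12−1)(12−8) = 2·10·11·4 = 880 ≡ 9, so v_2 = 9^{−1} = 3 (mod 13).
  i = 3 (α = 2): (2−10)(2−12)(2−1)(2−8) = (−8)·(−10)·1·(−6) = −480 ≡ 1, so v_3 = 1^{−1} = 1 (mod 13).
  i = 4 (α = 1): (1−10)(1−12)(1−2)(1−8) = (−9)·(−11)·(−1)·(−7) = 693 ≡ 4, so v_4 = 4^{−1} = 10 (mod 13).
  i = 5 (α = 8): (8−10)(8−12)(8−2)(8−1) = (−2)·(−4)·6·7 = 336 ≡ 11, so v_5 = 11^{−1} = 6 (mod 13).
  v = [6, 3, 1, 10, 6].
Step 2: syndromes of r = [7, 2, 9, 6, 1] (all sums mod 13).
  S_0 = Σ v_i r_i = 6·7 + 3·2 + 1·9 + 10·6 + 6·1 = 123 ≡ 6.
  S_1 = Σ v_i α_i r_i = 6·10·7 + 3·12·2 + 1·2·9 + 10·1·6 + 6·8·1 = 618 ≡ 7.
  α_i^2 mod 13 = [9, 1, 4, 1, 12].
  S_2 = Σ v_i α_i^2 r_i = 6·9·7 + 3·1·2 + 1·4·9 + 10·1·6 + 6·12·1 = 552 ≡ 6.
  S = (6, 7, 6) ≠ 0, so r is not a codeword (an error is present).
Step 3: locate the error. For a single error e at position i, S_ℓ = v_i·e·α_i^ℓ, so α_err = S_1/S_0.
  S_0^{−1} = 6^{−1} = 11 (mod 13), so α_err = 7·11 = 77 ≡ 12 = α_2. Error position i = 2.
  Consistency check: S_2/S_1 = 6·2 = 12 ≡ 12 = α_err ✓ (single-error assumption holds).
Step 4: error magnitude e = S_0/v_2 = S_0·∏_{j≠2}(α_2 − α_j) = 6·9 = 54 ≡ 2 (mod 13).
Step 5: correct position 2: c_2 = r_2 − e = 2 − 2 ≡ 0 (mod 13). Hence c = [7, 0, 9, 6, 1].
  Check: interpolating c through the α_i gives m(x) = 3 + 3·x (degree < 2) with m(α_i) = c_i for every i, so c is indeed a codeword.


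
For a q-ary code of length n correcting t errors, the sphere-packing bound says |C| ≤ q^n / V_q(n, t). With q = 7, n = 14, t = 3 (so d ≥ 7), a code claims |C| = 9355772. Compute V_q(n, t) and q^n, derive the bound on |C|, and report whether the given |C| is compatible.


V_q(n, t) = 81985, q^n = 678223072849, Hamming bound = 8272526, |C| = 9355772 > bound (violated).

Step 1: Compute V_q(n, t) = Σ_{j=0}^3 C(n, j) (q−1)^j.
  j = 0: C(14,0)·(6)^0 = 1·1 = 1.
  j = 1: C(14,1)·(6)^1 = 14·6 = 84.
  j = 2: C(14,2)·(6)^2 = 91·36 = 3276.
  j = 3: C(14,3)·(6)^3 = 364·216 = 78624.
  V_q(n, t) = 1 + 84 + 3276 + 78624 = 81985.
Step 2: q^n = 7^14 = 678223072849.
Step 3: Hamming bound ⌊q^n / V_q(n,t)⌋ = ⌊678223072849/81985⌋ = 8272526.
Step 4: Compare |C| = 9355772 to 8272526: violated.
The claimed |C| lies above the Hamming bound, so no 7-ary code of length 14 with d ≥ 7 can have 9355772 codewords.


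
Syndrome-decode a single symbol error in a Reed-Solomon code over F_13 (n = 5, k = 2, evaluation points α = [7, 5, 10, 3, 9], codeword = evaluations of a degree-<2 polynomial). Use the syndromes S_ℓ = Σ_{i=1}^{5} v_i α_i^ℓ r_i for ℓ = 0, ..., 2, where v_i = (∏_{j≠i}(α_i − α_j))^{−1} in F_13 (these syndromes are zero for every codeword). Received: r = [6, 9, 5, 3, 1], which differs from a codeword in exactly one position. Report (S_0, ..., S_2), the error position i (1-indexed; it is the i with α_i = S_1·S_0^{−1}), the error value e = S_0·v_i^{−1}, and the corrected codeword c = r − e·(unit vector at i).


S = (1, 5, 12), error at position 2, error magnitude e = 11, c = [6, 11, 5, 3, 1].

Step 1: column multipliers v_i = (∏_{j≠i}(α_i − α_j))^{−1} mod 13.
  i = 1 (α = 7): (7−5)(7−10)(7−3)(7−9) = 2·(−3)·4·(−2) = 48 ≡ 9, so v_1 = 9^{−1} = 3 (mod 13).
  i = 2 (α = 5): (5−7)(5−10)(5−3)(5−9) = (−2)·(−5)·2·(−4) = −80 ≡ 11, so v_2 = 11^{−1} = 6 (mod 13).
  i = 3 (α = 10): (10−7)(10−5)(10−3)(10−9) = 3·5·7·1 = 105 ≡ 1, so v_3 = 1^{−1} = 1 (mod 13).
  i = 4 (α = 3): (3−7)(3−5)(3−10)(3−9) = (−4)·(−2)·(−7)·(−6) = 336 ≡ 11, so v_4 = 11^{−1} = 6 (mod 13).
  i = 5 (α = 9): (9−7)(9−5)(9−10)(9−3) = 2·4·(−1)·6 = −48 ≡ 4, so v_5 = 4^{−1} = 10 (mod 13).
  v = [3, 6, 1, 6, 10].
Step 2: syndromes of r = [6, 9, 5, 3, 1] (all sums mod 13).
  S_0 = Σ v_i r_i = 3·6 + 6·9 + 1·5 + 6·3 + 10·1 = 105 ≡ 1.
  S_1 = Σ v_i α_i r_i = 3·7·6 + 6·5·9 + 1·10·5 + 6·3·3 + 10·9·1 = 590 ≡ 5.
  α_i^2 mod 13 = [10, 12, 9, 9, 3].
  S_2 = Σ v_i α_i^2 r_i = 3·10·6 + 6·12·9 + 1·9·5 + 6·9·3 + 10·3·1 = 1065 ≡ 12.
  S = (1, 5, 12) ≠ 0, so r is not a codeword (an error is present).
Step 3: locate the error. For a single error e at position i, S_ℓ = v_i·e·α_i^ℓ, so α_err = S_1/S_0.
  S_0^{−1} = 1^{−1} = 1 (mod 13), so α_err = 5·1 = 5 ≡ 5 = α_2. Error position i = 2.
  Consistency check: S_2/S_1 = 12·8 = 96 ≡ 5 = α_err ✓ (single-error assumption holds).
Step 4: error magnitude e = S_0/v_2 = S_0·∏_{j≠2}(α_2 − α_j) = 1·11 = 11 ≡ 11 (mod 13).
Step 5: correct position 2: c_2 = r_2 − e = 9 − 11 ≡ 11 (mod 13). Hence c = [6, 11, 5, 3, 1].
  Check: interpolating c through the α_i gives m(x) = 4 + 4·x (degree < 2) with m(α_i) = c_i for every i, so c is indeed a codeword.


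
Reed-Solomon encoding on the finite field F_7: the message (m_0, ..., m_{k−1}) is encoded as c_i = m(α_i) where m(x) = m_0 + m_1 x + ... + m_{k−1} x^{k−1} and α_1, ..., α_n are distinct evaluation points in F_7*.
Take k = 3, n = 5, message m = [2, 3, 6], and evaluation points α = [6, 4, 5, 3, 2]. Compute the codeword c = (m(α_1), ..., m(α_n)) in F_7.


c = [5, 5, 6, 2, 4]

Message polynomial: m(x) = 2 + 3·x + 6·x^2 (mod 7).
For each evaluation point α_i, compute m(α_i) mod 7:
  α_1 = 6: Horner steps 6 → 4 → 5, so m(6) = 5.
  α_2 = 4: Horner steps 6 → 6 → 5, so m(4) = 5.
  α_3 = 5: Horner steps 6 → 5 → 6, so m(5) = 6.
  α_4 = 3: Horner steps 6 → 0 → 2, so m(3) = 2.
  α_5 = 2: Horner steps 6 → 1 → 4, so m(2) = 4.
Codeword c = [5, 5, 6, 2, 4] ∈ F_7^5.


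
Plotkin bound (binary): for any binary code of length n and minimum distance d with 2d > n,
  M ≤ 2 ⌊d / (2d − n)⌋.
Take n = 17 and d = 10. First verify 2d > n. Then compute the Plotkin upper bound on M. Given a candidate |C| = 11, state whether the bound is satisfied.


Plotkin bound M ≤ 6; given |C| = 11 > bound (violated).

Check applicability: 2d = 20, n = 17.
2d − n = 3 > 0, so Plotkin applies.
Compute d/(2d−n) = 10/3 ≈ 3.3333.
⌊d/(2d−n)⌋ = 3.
Plotkin bound: M ≤ 2·3 = 6.
Given |C| = 11, check: VIOLATED.
This |C| is above the Plotkin bound, so no binary code with n = 17, d = 10 and 11 codewords exists.


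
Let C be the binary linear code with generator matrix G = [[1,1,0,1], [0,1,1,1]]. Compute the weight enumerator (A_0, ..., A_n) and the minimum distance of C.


Weight distribution: A_0 = 1, A_2 = 1, A_3 = 2. Minimum distance d = 2.

Enumerate all 2^2 = 4 messages m ∈ F_2^2.
For each, compute codeword c = mG in F_2^4, then tally its weight.
  m = 00 → c = 0000, weight = 0.
  m = 10 → c = 1101, weight = 3.
  m = 01 → c = 0111, weight = 3.
  m = 11 → c = 1010, weight = 2.
Tally weights:
  weight 0: 1 codewords.
  weight 2: 1 codewords.
  weight 3: 2 codewords.
Minimum distance d = smallest w > 0 with A_w > 0 = 2.
Sanity: Σ A_w = 4 = 2^2 = 4 ✓.


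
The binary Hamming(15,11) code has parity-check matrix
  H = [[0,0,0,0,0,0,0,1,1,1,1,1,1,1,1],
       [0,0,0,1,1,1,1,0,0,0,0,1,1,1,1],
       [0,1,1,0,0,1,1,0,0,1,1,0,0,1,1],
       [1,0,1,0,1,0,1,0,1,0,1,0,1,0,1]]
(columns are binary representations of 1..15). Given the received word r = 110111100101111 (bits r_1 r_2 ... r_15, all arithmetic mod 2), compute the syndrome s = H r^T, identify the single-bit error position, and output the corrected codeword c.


s = (1, 0, 0, 1)^T, error position = 9, corrected codeword c = 110111101101111

Compute s = H r^T mod 2 one row at a time:
  s_1 = 0 + 0 + 1 + 0 + 1 + 1 + 1 + 1 = 5 ≡ 1 (mod 2).
  s_2 = 1 + 1 + 1 + 1 + 1 + 1 + 1 + 1 = 8 ≡ 0 (mod 2).
  s_3 = 1 + 0 + 1 + 1 + 1 + 0 + 1 + 1 = 6 ≡ 0 (mod 2).
  s_4 = 1 + 0 + 1 + 1 + 0 + 0 + 1 + 1 = 5 ≡ 1 (mod 2).
s = (1, 0, 0, 1)^T — this equals column 9 of H (binary 1001), so error is at position 9.
Correct: flip bit 9 of r = 110111100101111 to get c = 110111101101111.


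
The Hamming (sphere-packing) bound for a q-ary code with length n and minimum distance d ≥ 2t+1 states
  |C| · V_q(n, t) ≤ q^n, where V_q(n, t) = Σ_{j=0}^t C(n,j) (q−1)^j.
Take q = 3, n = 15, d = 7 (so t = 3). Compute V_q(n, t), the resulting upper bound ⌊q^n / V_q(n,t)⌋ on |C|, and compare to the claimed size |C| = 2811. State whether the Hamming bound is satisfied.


V_q(n, t) = 4091, q^n = 14348907, Hamming bound = 3507, |C| = 2811 ≤ bound (satisfied).

Step 1: Compute V_q(n, t) = Σ_{j=0}^3 C(n, j) (q−1)^j.
  j = 0: C(15,0)·(2)^0 = 1·1 = 1.
  j = 1: C(15,1)·(2)^1 = 15·2 = 30.
  j = 2: C(15,2)·(2)^2 = 105·4 = 420.
  j = 3: C(15,3)·(2)^3 = 455·8 = 3640.
  V_q(n, t) = 1 + 30 + 420 + 3640 = 4091.
Step 2: q^n = 3^15 = 14348907.
Step 3: Hamming bound ⌊q^n / V_q(n,t)⌋ = ⌊14348907/4091⌋ = 3507.
Step 4: Compare |C| = 2811 to 3507: satisfied.
The claimed |C| lies below the Hamming bound.


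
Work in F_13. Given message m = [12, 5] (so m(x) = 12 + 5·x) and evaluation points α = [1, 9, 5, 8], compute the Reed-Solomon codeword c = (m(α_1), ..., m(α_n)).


c = [4, 5, 11, 0]

Message polynomial: m(x) = 12 + 5·x (mod 13).
For each evaluation point α_i, compute m(α_i) mod 13:
  α_1 = 1: Horner steps 5 → 4, so m(1) = 4.
  α_2 = 9: Horner steps 5 → 5, so m(9) = 5.
  α_3 = 5: Horner steps 5 → 11, so m(5) = 11.
  α_4 = 8: Horner steps 5 → 0, so m(8) = 0.
Codeword c = [4, 5, 11, 0] ∈ F_13^4.


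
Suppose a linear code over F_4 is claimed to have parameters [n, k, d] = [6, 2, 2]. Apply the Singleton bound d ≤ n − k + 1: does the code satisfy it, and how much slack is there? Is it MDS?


Singleton RHS = n − k + 1 = 5, slack = 3, bound satisfied, not MDS.

Singleton bound: d ≤ n − k + 1.
Here n = 6, k = 2, so n − k + 1 = 5.
Given d = 2, check d ≤ 5: YES.
Slack = (n − k + 1) − d = 3.
The code is NOT MDS (slack = 3 > 0).
Description: the claimed parameters are [6, 2, 2]_4; such a code would be non-MDS.


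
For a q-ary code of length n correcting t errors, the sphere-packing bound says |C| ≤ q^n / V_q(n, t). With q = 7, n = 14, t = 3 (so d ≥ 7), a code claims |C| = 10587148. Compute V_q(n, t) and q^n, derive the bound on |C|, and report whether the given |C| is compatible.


V_q(n, t) = 81985, q^n = 678223072849, Hamming bound = 8272526, |C| = 10587148 > bound (violated).

Step 1: Compute V_q(n, t) = Σ_{j=0}^3 C(n, j) (q−1)^j.
  j = 0: C(14,0)·(6)^0 = 1·1 = 1.
  j = 1: C(14,1)·(6)^1 = 14·6 = 84.
  j = 2: C(14,2)·(6)^2 = 91·36 = 3276.
  j = 3: C(14,3)·(6)^3 = 364·216 = 78624.
  V_q(n, t) = 1 + 84 + 3276 + 78624 = 81985.
Step 2: q^n = 7^14 = 678223072849.
Step 3: Hamming bound ⌊q^n / V_q(n,t)⌋ = ⌊678223072849/81985⌋ = 8272526.
Step 4: Compare |C| = 10587148 to 8272526: violated.
The claimed |C| lies above the Hamming bound, so no 7-ary code of length 14 with d ≥ 7 can have 10587148 codewords.


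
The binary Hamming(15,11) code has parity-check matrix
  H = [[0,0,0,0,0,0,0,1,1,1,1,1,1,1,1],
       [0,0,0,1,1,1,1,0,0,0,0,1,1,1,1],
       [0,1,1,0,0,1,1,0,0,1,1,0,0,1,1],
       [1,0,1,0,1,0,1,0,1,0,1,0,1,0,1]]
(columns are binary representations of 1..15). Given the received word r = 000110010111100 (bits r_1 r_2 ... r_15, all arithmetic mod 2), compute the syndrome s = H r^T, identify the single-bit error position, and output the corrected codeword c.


s = (1, 0, 0, 1)^T, error position = 9, corrected codeword c = 000110011111100

Compute s = H r^T mod 2 one row at a time:
  s_1 = 1 + 0 + 1 + 1 + 1 + 1 + 0 + 0 = 5 ≡ 1 (mod 2).
  s_2 = 1 + 1 + 0 + 0 + 1 + 1 + 0 + 0 = 4 ≡ 0 (mod 2).
  s_3 = 0 + 0 + 0 + 0 + 1 + 1 + 0 + 0 = 2 ≡ 0 (mod 2).
  s_4 = 0 + 0 + 1 + 0 + 0 + 1 + 1 + 0 = 3 ≡ 1 (mod 2).
s = (1, 0, 0, 1)^T — this equals column 9 of H (binary 1001), so error is at position 9.
Correct: flip bit 9 of r = 000110010111100 to get c = 000110011111100.


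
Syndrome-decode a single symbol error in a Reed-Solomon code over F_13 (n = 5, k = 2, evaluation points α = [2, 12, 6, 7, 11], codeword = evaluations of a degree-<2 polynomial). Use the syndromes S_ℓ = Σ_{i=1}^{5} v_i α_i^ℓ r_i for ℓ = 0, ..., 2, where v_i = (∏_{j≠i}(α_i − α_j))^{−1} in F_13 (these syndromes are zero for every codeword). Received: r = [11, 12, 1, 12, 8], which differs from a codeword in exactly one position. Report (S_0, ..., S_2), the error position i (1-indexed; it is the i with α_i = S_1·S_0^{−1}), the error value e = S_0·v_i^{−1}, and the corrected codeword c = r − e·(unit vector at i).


S = (8, 4, 2), error at position 4, error magnitude e = 7, c = [11, 12, 1, 5, 8].

Step 1: column multipliers v_i = (∏_{j≠i}(α_i − α_j))^{−1} mod 13.
  i = 1 (α = 2): (2−12)(2−6)(2−7)(2−11) = (−10)·(−4)·(−5)·(−9) = 1800 ≡ 6, so v_1 = 6^{−1} = 11 (mod 13).
  i = 2 (α = 12): (12−2)(12−6)(12−7)(12−11) = 10·6·5·1 = 300 ≡ 1, so v_2 = 1^{−1} = 1 (mod 13).
  i = 3 (α = 6): (6−2)(6−12)(6−7)(6−11) = 4·(−6)·(−1)·(−5) = −120 ≡ 10, so v_3 = 10^{−1} = 4 (mod 13).
  i = 4 (α = 7): (7−2)(7−12)(7−6)(7−11) = 5·(−5)·1·(−4) = 100 ≡ 9, so v_4 = 9^{−1} = 3 (mod 13).
  i = 5 (α = 11): (11−2)(11−12)(11−6)(11−7) = 9·(−1)·5·4 = −180 ≡ 2, so v_5 = 2^{−1} = 7 (mod 13).
  v = [11, 1, 4, 3, 7].
Step 2: syndromes of r = [11, 12, 1, 12, 8] (all sums mod 13).
  S_0 = Σ v_i r_i = 11·11 + 1·12 + 4·1 + 3·12 + 7·8 = 229 ≡ 8.
  S_1 = Σ v_i α_i r_i = 11·2·11 + 1·12·12 + 4·6·1 + 3·7·12 + 7·11·8 = 1278 ≡ 4.
  α_i^2 mod 13 = [4, 1, 10, 10, 4].
  S_2 = Σ v_i α_i^2 r_i = 11·4·11 + 1·1·12 + 4·10·1 + 3·10·12 + 7·4·8 = 1120 ≡ 2.
  S = (8, 4, 2) ≠ 0, so r is not a codeword (an error is present).
Step 3: locate the error. For a single error e at position i, S_ℓ = v_i·e·α_i^ℓ, so α_err = S_1/S_0.
  S_0^{−1} = 8^{−1} = 5 (mod 13), so α_err = 4·5 = 20 ≡ 7 = α_4. Error position i = 4.
  Consistency check: S_2/S_1 = 2·10 = 20 ≡ 7 = α_err ✓ (single-error assumption holds).
Step 4: error magnitude e = S_0/v_4 = S_0·∏_{j≠4}(α_4 − α_j) = 8·9 = 72 ≡ 7 (mod 13).
Step 5: correct position 4: c_4 = r_4 − e = 12 − 7 ≡ 5 (mod 13). Hence c = [11, 12, 1, 5, 8].
  Check: interpolating c through the α_i gives m(x) = 3 + 4·x (degree < 2) with m(α_i) = c_i for every i, so c is indeed a codeword.


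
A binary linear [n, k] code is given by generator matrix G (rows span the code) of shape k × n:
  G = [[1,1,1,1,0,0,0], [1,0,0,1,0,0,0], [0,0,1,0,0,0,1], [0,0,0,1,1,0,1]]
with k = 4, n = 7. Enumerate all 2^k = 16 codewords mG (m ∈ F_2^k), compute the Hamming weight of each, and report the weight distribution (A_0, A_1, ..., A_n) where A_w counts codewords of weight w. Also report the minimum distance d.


Weight distribution: A_0 = 1, A_2 = 4, A_3 = 6, A_4 = 3, A_5 = 2. Minimum distance d = 2.

Enumerate all 2^4 = 16 messages m ∈ F_2^4.
For each, compute codeword c = mG in F_2^7, then tally its weight.
  m = 0000 → c = 0000000, weight = 0.
  m = 1000 → c = 1111000, weight = 4.
  m = 0100 → c = 1001000, weight = 2.
  m = 1100 → c = 0110000, weight = 2.
  m = 0010 → c = 0010001, weight = 2.
  m = 1010 → c = 1101001, weight = 4.
  m = 0110 → c = 1011001, weight = 4.
  m = 1110 → c = 0100001, weight = 2.
  m = 0001 → c = 0001101, weight = 3.
  m = 1001 → c = 1110101, weight = 5.
  m = 0101 → c = 1000101, weight = 3.
  m = 1101 → c = 0111101, weight = 5.
  m = 0011 → c = 0011100, weight = 3.
  m = 1011 → c = 1100100, weight = 3.
  m = 0111 → c = 1010100, weight = 3.
  m = 1111 → c = 0101100, weight = 3.
Tally weights:
  weight 0: 1 codewords.
  weight 2: 4 codewords.
  weight 3: 6 codewords.
  weight 4: 3 codewords.
  weight 5: 2 codewords.
Minimum distance d = smallest w > 0 with A_w > 0 = 2.
Sanity: Σ A_w = 16 = 2^4 = 16 ✓.


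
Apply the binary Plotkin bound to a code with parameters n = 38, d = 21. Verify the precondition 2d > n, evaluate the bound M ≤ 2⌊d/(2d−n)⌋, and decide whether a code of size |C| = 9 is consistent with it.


Plotkin bound M ≤ 10; given |C| = 9 ≤ bound (satisfied).

Check applicability: 2d = 42, n = 38.
2d − n = 4 > 0, so Plotkin applies.
Compute d/(2d−n) = 21/4 ≈ 5.2500.
⌊d/(2d−n)⌋ = 5.
Plotkin bound: M ≤ 2·5 = 10.
Given |C| = 9, check: satisfied.
This |C| is below the Plotkin bound.


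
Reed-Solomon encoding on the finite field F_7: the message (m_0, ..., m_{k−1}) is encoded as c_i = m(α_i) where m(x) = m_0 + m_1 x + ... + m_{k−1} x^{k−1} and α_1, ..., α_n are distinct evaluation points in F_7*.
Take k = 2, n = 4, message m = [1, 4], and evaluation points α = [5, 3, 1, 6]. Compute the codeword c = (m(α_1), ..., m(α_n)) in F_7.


c = [0, 6, 5, 4]

Message polynomial: m(x) = 1 + 4·x (mod 7).
For each evaluation point α_i, compute m(α_i) mod 7:
  α_1 = 5: Horner steps 4 → 0, so m(5) = 0.
  α_2 = 3: Horner steps 4 → 6, so m(3) = 6.
  α_3 = 1: Horner steps 4 → 5, so m(1) = 5.
  α_4 = 6: Horner steps 4 → 4, so m(6) = 4.
Codeword c = [0, 6, 5, 4] ∈ F_7^4.


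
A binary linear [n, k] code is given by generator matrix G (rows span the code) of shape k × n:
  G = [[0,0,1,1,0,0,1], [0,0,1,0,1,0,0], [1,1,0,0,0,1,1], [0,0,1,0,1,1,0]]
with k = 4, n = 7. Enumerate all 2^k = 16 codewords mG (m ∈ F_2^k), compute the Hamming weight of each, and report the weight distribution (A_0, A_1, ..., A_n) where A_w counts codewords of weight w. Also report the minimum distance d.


Weight distribution: A_0 = 1, A_1 = 1, A_2 = 1, A_3 = 4, A_4 = 5, A_5 = 3, A_6 = 1. Minimum distance d = 1.

Enumerate all 2^4 = 16 messages m ∈ F_2^4.
For each, compute codeword c = mG in F_2^7, then tally its weight.
  m = 0000 → c = 0000000, weight = 0.
  m = 1000 → c = 0011001, weight = 3.
  m = 0100 → c = 0010100, weight = 2.
  m = 1100 → c = 0001101, weight = 3.
  m = 0010 → c = 1100011, weight = 4.
  m = 1010 → c = 1111010, weight = 5.
  m = 0110 → c = 1110111, weight = 6.
  m = 1110 → c = 1101110, weight = 5.
  m = 0001 → c = 0010110, weight = 3.
  m = 1001 → c = 0001111, weight = 4.
  m = 0101 → c = 0000010, weight = 1.
  m = 1101 → c = 0011011, weight = 4.
  m = 0011 → c = 1110101, weight = 5.
  m = 1011 → c = 1101100, weight = 4.
  m = 0111 → c = 1100001, weight = 3.
  m = 1111 → c = 1111000, weight = 4.
Tally weights:
  weight 0: 1 codewords.
  weight 1: 1 codewords.
  weight 2: 1 codewords.
  weight 3: 4 codewords.
  weight 4: 5 codewords.
  weight 5: 3 codewords.
  weight 6: 1 codewords.
Minimum distance d = smallest w > 0 with A_w > 0 = 1.
Sanity: Σ A_w = 16 = 2^4 = 16 ✓.


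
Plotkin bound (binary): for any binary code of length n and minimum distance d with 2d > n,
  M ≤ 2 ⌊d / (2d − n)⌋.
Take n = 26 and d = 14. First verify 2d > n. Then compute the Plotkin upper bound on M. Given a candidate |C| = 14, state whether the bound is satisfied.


Plotkin bound M ≤ 14; given |C| = 14 ≤ bound (satisfied).

Check applicability: 2d = 28, n = 26.
2d − n = 2 > 0, so Plotkin applies.
Compute d/(2d−n) = 14/2 ≈ 7.0000.
⌊d/(2d−n)⌋ = 7.
Plotkin bound: M ≤ 2·7 = 14.
Given |C| = 14, check: satisfied.
This |C| is at the Plotkin bound.


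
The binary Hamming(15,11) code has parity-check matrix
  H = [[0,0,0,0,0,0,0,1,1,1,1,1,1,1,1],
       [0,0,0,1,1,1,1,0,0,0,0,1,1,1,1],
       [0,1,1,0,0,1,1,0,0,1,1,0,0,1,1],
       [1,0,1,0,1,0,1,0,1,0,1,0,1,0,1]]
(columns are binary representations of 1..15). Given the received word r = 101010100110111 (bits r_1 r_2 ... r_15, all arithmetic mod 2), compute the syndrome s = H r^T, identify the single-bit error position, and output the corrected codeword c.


s = (1, 1, 0, 1)^T, error position = 13, corrected codeword c = 101010100110011

Compute s = H r^T mod 2 one row at a time:
  s_1 = 0 + 0 + 1 + 1 + 0 + 1 + 1 + 1 = 5 ≡ 1 (mod 2).
  s_2 = 0 + 1 + 0 + 1 + 0 + 1 + 1 + 1 = 5 ≡ 1 (mod 2).
  s_3 = 0 + 1 + 0 + 1 + 1 + 1 + 1 + 1 = 6 ≡ 0 (mod 2).
  s_4 = 1 + 1 + 1 + 1 + 0 + 1 + 1 + 1 = 7 ≡ 1 (mod 2).
s = (1, 1, 0, 1)^T — this equals column 13 of H (binary 1101), so error is at position 13.
Correct: flip bit 13 of r = 101010100110111 to get c = 101010100110011.


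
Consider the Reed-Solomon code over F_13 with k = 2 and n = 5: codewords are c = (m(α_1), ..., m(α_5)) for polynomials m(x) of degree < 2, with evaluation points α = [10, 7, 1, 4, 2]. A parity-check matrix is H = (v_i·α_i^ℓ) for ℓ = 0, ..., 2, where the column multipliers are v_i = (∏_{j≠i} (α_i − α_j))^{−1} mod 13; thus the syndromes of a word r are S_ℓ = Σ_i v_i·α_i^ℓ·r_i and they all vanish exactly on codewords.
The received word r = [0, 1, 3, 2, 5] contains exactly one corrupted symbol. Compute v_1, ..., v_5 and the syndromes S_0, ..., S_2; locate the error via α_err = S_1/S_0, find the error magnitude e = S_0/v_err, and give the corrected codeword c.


S = (1, 2, 4), error at position 5, error magnitude e = 11, c = [0, 1, 3, 2, 7].

Step 1: column multipliers v_i = (∏_{j≠i}(α_i − α_j))^{−1} mod 13.
  i = 1 (α = 10): (10−7)(10−1)(10−4)(10−2) = 3·9·6·8 = 1296 ≡ 9, so v_1 = 9^{−1} = 3 (mod 13).
  i = 2 (α = 7): (7−10)(7−1)(7−4)(7−2) = (−3)·6·3·5 = −270 ≡ 3, so v_2 = 3^{−1} = 9 (mod 13).
  i = 3 (α = 1): (1−10)(1−7)(1−4)(1−2) = (−9)·(−6)·(−3)·(−1) = 162 ≡ 6, so v_3 = 6^{−1} = 11 (mod 13).
  i = 4 (α = 4): (4−10)(4−7)(4−1)(4−2) = (−6)·(−3)·3·2 = 108 ≡ 4, so v_4 = 4^{−1} = 10 (mod 13).
  i = 5 (α = 2): (2−10)(2−7)(2−1)(2−4) = (−8)·(−5)·1·(−2) = −80 ≡ 11, so v_5 = 11^{−1} = 6 (mod 13).
  v = [3, 9, 11, 10, 6].
Step 2: syndromes of r = [0, 1, 3, 2, 5] (all sums mod 13).
  S_0 = Σ v_i r_i = 3·0 + 9·1 + 11·3 + 10·2 + 6·5 = 92 ≡ 1.
  S_1 = Σ v_i α_i r_i = 3·10·0 + 9·7·1 + 11·1·3 + 10·4·2 + 6·2·5 = 236 ≡ 2.
  α_i^2 mod 13 = [9, 10, 1, 3, 4].
  S_2 = Σ v_i α_i^2 r_i = 3·9·0 + 9·10·1 + 11·1·3 + 10·3·2 + 6·4·5 = 303 ≡ 4.
  S = (1, 2, 4) ≠ 0, so r is not a codeword (an error is present).
Step 3: locate the error. For a single error e at position i, S_ℓ = v_i·e·α_i^ℓ, so α_err = S_1/S_0.
  S_0^{−1} = 1^{−1} = 1 (mod 13), so α_err = 2·1 = 2 ≡ 2 = α_5. Error position i = 5.
  Consistency check: S_2/S_1 = 4·7 = 28 ≡ 2 = α_err ✓ (single-error assumption holds).
Step 4: error magnitude e = S_0/v_5 = S_0·∏_{j≠5}(α_5 − α_j) = 1·11 = 11 ≡ 11 (mod 13).
Step 5: correct position 5: c_5 = r_5 − e = 5 − 11 ≡ 7 (mod 13). Hence c = [0, 1, 3, 2, 7].
  Check: interpolating c through the α_i gives m(x) = 12 + 4·x (degree < 2) with m(α_i) = c_i for every i, so c is indeed a codeword.


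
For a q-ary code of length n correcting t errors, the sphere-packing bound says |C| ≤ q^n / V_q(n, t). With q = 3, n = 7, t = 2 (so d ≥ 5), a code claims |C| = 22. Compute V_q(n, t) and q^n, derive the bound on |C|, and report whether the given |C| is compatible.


V_q(n, t) = 99, q^n = 2187, Hamming bound = 22, |C| = 22 ≤ bound (satisfied).

Step 1: Compute V_q(n, t) = Σ_{j=0}^2 C(n, j) (q−1)^j.
  j = 0: C(7,0)·(2)^0 = 1·1 = 1.
  j = 1: C(7,1)·(2)^1 = 7·2 = 14.
  j = 2: C(7,2)·(2)^2 = 21·4 = 84.
  V_q(n, t) = 1 + 14 + 84 = 99.
Step 2: q^n = 3^7 = 2187.
Step 3: Hamming bound ⌊q^n / V_q(n,t)⌋ = ⌊2187/99⌋ = 22.
Step 4: Compare |C| = 22 to 22: satisfied.
The claimed |C| lies at the Hamming bound (tight).


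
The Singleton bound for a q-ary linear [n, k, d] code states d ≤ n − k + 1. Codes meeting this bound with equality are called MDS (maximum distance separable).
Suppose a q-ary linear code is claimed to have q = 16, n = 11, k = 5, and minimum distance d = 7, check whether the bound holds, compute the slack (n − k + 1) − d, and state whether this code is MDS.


Singleton RHS = n − k + 1 = 7, slack = 0, bound satisfied, MDS.

Singleton bound: d ≤ n − k + 1.
Here n = 11, k = 5, so n − k + 1 = 7.
Given d = 7, check d ≤ 7: YES.
Slack = (n − k + 1) − d = 0.
The code is MDS (slack = 0).
Description: the claimed parameters are [11, 5, 7]_16; such a code would be MDS (meets Singleton bound).


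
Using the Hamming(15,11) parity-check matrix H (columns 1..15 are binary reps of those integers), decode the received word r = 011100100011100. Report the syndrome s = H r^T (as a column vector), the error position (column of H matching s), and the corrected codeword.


s = (1, 0, 0, 0)^T, error position = 8, corrected codeword c = 011100110011100

Compute s = H r^T mod 2 one row at a time:
  s_1 = 0 + 0 + 0 + 1 + 1 + 1 + 0 + 0 = 3 ≡ 1 (mod 2).
  s_2 = 1 + 0 + 0 + 1 + 1 + 1 + 0 + 0 = 4 ≡ 0 (mod 2).
  s_3 = 1 + 1 + 0 + 1 + 0 + 1 + 0 + 0 = 4 ≡ 0 (mod 2).
  s_4 = 0 + 1 + 0 + 1 + 0 + 1 + 1 + 0 = 4 ≡ 0 (mod 2).
s = (1, 0, 0, 0)^T — this equals column 8 of H (binary 1000), so error is at position 8.
Correct: flip bit 8 of r = 011100100011100 to get c = 011100110011100.


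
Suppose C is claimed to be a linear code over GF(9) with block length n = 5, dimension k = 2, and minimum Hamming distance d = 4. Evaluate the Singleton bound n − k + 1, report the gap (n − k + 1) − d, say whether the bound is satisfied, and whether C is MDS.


Singleton RHS = n − k + 1 = 4, slack = 0, bound satisfied, MDS.

Singleton bound: d ≤ n − k + 1.
Here n = 5, k = 2, so n − k + 1 = 4.
Given d = 4, check d ≤ 4: YES.
Slack = (n − k + 1) − d = 0.
The code is MDS (slack = 0).
Description: the claimed parameters are [5, 2, 4]_9; such a code would be MDS (meets Singleton bound).


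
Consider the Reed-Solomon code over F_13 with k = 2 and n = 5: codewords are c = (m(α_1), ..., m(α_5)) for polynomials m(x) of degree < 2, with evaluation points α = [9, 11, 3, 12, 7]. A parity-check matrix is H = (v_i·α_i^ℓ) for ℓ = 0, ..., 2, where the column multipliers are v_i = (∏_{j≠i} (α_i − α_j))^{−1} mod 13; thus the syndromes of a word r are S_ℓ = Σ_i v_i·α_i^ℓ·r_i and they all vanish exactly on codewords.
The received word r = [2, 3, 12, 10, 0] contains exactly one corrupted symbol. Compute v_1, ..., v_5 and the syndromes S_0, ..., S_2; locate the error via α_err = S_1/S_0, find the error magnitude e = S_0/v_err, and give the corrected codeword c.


S = (10, 5, 9), error at position 5, error magnitude e = 12, c = [2, 3, 12, 10, 1].

Step 1: column multipliers v_i = (∏_{j≠i}(α_i − α_j))^{−1} mod 13.
  i = 1 (α = 9): (9−11)(9−3)(9−12)(9−7) = (−2)·6·(−3)·2 = 72 ≡ 7, so v_1 = 7^{−1} = 2 (mod 13).
  i = 2 (α = 11): (11−9)(11−3)(11−12)(11−7) = 2·8·(−1)·4 = −64 ≡ 1, so v_2 = 1^{−1} = 1 (mod 13).
  i = 3 (α = 3): (3−9)(3−11)(3−12)(3−7) = (−6)·(−8)·(−9)·(−4) = 1728 ≡ 12, so v_3 = 12^{−1} = 12 (mod 13).
  i = 4 (α = 12): (12−9)(12−11)(12−3)(12−7) = 3·1·9·5 = 135 ≡ 5, so v_4 = 5^{−1} = 8 (mod 13).
  i = 5 (α = 7): (7−9)(7−11)(7−3)(7−12) = (−2)·(−4)·4·(−5) = −160 ≡ 9, so v_5 = 9^{−1} = 3 (mod 13).
  v = [2, 1, 12, 8, 3].
Step 2: syndromes of r = [2, 3, 12, 10, 0] (all sums mod 13).
  S_0 = Σ v_i r_i = 2·2 + 1·3 + 12·12 + 8·10 + 3·0 = 231 ≡ 10.
  S_1 = Σ v_i α_i r_i = 2·9·2 + 1·11·3 + 12·3·12 + 8·12·10 + 3·7·0 = 1461 ≡ 5.
  α_i^2 mod 13 = [3, 4, 9, 1, 10].
  S_2 = Σ v_i α_i^2 r_i = 2·3·2 + 1·4·3 + 12·9·12 + 8·1·10 + 3·10·0 = 1400 ≡ 9.
  S = (10, 5, 9) ≠ 0, so r is not a codeword (an error is present).
Step 3: locate the error. For a single error e at position i, S_ℓ = v_i·e·α_i^ℓ, so α_err = S_1/S_0.
  S_0^{−1} = 10^{−1} = 4 (mod 13), so α_err = 5·4 = 20 ≡ 7 = α_5. Error position i = 5.
  Consistency check: S_2/S_1 = 9·8 = 72 ≡ 7 = α_err ✓ (single-error assumption holds).
Step 4: error magnitude e = S_0/v_5 = S_0·∏_{j≠5}(α_5 − α_j) = 10·9 = 90 ≡ 12 (mod 13).
Step 5: correct position 5: c_5 = r_5 − e = 0 − 12 ≡ 1 (mod 13). Hence c = [2, 3, 12, 10, 1].
  Check: interpolating c through the α_i gives m(x) = 4 + 7·x (degree < 2) with m(α_i) = c_i for every i, so c is indeed a codeword.


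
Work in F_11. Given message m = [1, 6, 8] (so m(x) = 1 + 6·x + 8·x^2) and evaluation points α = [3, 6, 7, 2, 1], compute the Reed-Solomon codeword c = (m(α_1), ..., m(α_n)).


c = [3, 6, 6, 1, 4]

Message polynomial: m(x) = 1 + 6·x + 8·x^2 (mod 11).
For each evaluation point α_i, compute m(α_i) mod 11:
  α_1 = 3: Horner steps 8 → 8 → 3, so m(3) = 3.
  α_2 = 6: Horner steps 8 → 10 → 6, so m(6) = 6.
  α_3 = 7: Horner steps 8 → 7 → 6, so m(7) = 6.
  α_4 = 2: Horner steps 8 → 0 → 1, so m(2) = 1.
  α_5 = 1: Horner steps 8 → 3 → 4, so m(1) = 4.
Codeword c = [3, 6, 6, 1, 4] ∈ F_11^5.


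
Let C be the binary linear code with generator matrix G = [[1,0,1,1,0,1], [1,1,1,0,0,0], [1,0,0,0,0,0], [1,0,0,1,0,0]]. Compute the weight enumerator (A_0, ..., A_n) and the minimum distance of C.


Weight distribution: A_0 = 1, A_1 = 2, A_2 = 4, A_3 = 6, A_4 = 3. Minimum distance d = 1.

Enumerate all 2^4 = 16 messages m ∈ F_2^4.
For each, compute codeword c = mG in F_2^6, then tally its weight.
  m = 0000 → c = 000000, weight = 0.
  m = 1000 → c = 101101, weight = 4.
  m = 0100 → c = 111000, weight = 3.
  m = 1100 → c = 010101, weight = 3.
  m = 0010 → c = 100000, weight = 1.
  m = 1010 → c = 001101, weight = 3.
  m = 0110 → c = 011000, weight = 2.
  m = 1110 → c = 110101, weight = 4.
  m = 0001 → c = 100100, weight = 2.
  m = 1001 → c = 001001, weight = 2.
  m = 0101 → c = 011100, weight = 3.
  m = 1101 → c = 110001, weight = 3.
  m = 0011 → c = 000100, weight = 1.
  m = 1011 → c = 101001, weight = 3.
  m = 0111 → c = 111100, weight = 4.
  m = 1111 → c = 010001, weight = 2.
Tally weights:
  weight 0: 1 codewords.
  weight 1: 2 codewords.
  weight 2: 4 codewords.
  weight 3: 6 codewords.
  weight 4: 3 codewords.
Minimum distance d = smallest w > 0 with A_w > 0 = 1.
Sanity: Σ A_w = 16 = 2^4 = 16 ✓.
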